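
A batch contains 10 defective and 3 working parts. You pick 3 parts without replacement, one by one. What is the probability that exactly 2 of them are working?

One ordering (working drawn first) has probability 3/13 × 2/12 × 10/11 = 60/1716 = 5/143.
There are C(3,2) = 3 such orderings, each equally likely, so P = 3 × 5/143 = 15/143.

15/143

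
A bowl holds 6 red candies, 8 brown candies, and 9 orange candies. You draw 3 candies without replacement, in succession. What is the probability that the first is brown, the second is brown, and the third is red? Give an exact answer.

8/253

Each draw changes the counts, so multiply the conditional probabilities along the sequence:
P = 8/23 × 7/22 × 6/21 = 336/10626 = 8/253.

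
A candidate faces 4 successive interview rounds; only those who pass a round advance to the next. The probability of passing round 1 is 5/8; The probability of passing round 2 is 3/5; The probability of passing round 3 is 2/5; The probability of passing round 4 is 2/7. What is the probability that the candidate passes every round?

The events are sequential, so multiply the conditional probabilities:
P = 5/8 × 3/5 × 2/5 × 2/7 = 60/1400 = 3/70.

3/70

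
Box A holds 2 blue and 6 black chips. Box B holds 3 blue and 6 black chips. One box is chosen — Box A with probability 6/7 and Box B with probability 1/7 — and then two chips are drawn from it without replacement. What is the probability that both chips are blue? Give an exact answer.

From Box A: P(both blue) = (2/8)(1/7) = 1/28.
From Box B: P(both blue) = (3/9)(2/8) = 1/12.
Total probability = (6/7)(1/28) + (1/7)(1/12) = 25/588.

25/588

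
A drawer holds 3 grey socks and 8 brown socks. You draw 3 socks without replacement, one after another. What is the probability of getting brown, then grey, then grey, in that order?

Multiply the probability of each draw given the previous ones:
P = 8/11 × 3/10 × 2/9 = 48/990 = 8/165.

8/165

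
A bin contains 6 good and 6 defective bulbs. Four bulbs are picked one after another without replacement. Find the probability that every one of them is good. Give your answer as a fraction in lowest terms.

P(every draw is good) = 6/12 × 5/11 × 4/10 × 3/9 = 360/11880 = 1/33.

1/33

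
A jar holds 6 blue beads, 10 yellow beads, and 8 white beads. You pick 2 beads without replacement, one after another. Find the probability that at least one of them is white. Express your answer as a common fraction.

13/23

P(no white) = 16/24 × 15/23 = 240/552 = 10/23.
P(at least one) = 1 − 10/23 = 13/23.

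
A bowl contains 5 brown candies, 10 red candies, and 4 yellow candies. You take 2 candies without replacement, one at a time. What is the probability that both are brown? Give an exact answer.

P = 5/19 × 4/18 = 20/342 = 10/171.

10/171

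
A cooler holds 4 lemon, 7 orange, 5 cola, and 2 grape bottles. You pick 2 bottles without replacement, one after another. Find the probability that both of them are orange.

7/51

P(every draw is orange) = 7/18 × 6/17 = 42/306 = 7/51.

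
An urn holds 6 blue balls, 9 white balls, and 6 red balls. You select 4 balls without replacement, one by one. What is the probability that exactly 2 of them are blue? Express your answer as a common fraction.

5/19

One ordering (blue drawn first) has probability 6/21 × 5/20 × 15/19 × 14/18 = 6300/143640 = 5/114.
There are C(4,2) = 6 such orderings, each equally likely, so P = 6 × 5/114 = 5/19.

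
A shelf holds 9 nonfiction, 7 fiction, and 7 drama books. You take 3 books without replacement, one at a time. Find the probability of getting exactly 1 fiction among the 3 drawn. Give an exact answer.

One ordering (fiction drawn first) has probability 7/23 × 16/22 × 15/21 = 1680/10626 = 40/253.
There are C(3,1) = 3 such orderings, each equally likely, so P = 3 × 40/253 = 120/253.

120/253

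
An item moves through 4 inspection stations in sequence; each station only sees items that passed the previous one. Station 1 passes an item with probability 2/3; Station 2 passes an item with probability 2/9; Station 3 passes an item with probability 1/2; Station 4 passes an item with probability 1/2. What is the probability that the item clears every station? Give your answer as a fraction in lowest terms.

Each stage is reached only if all earlier stages succeed, so
P = 2/3 × 2/9 × 1/2 × 1/2 = 4/108 = 1/27.

1/27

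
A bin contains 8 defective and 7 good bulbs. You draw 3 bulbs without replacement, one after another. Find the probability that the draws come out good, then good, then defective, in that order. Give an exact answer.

8/65

Each draw changes the counts, so multiply the conditional probabilities along the sequence:
P = 7/15 × 6/14 × 8/13 = 336/2730 = 8/65.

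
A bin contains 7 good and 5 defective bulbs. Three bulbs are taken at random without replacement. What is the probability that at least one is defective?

P(no defective) = 7/12 × 6/11 × 5/10 = 210/1320 = 7/44.
P(at least one) = 1 − 7/44 = 37/44.

37/44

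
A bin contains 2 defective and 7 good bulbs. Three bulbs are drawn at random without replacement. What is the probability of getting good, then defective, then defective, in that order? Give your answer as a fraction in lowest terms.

1/36

Each draw changes the counts, so multiply the conditional probabilities along the sequence:
P = 7/9 × 2/8 × 1/7 = 14/504 = 1/36.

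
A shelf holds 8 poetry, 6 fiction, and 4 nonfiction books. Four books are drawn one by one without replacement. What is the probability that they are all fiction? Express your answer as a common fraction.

1/204

P = 6/18 × 5/17 × 4/16 × 3/15 = 360/73440 = 1/204.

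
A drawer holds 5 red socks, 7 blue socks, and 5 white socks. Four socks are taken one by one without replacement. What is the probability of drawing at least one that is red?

377/476

P(no red) = 12/17 × 11/16 × 10/15 × 9/14 = 11880/57120 = 99/476.
P(at least one) = 1 − 99/476 = 377/476.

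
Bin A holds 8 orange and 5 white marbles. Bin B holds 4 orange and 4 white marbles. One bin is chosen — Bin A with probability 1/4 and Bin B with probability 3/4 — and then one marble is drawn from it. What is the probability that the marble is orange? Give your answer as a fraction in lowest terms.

From Bin A: P(orange) = 8/13.
From Bin B: P(orange) = 4/8.
Total probability = (1/4)(8/13) + (3/4)(4/8) = 55/104.

55/104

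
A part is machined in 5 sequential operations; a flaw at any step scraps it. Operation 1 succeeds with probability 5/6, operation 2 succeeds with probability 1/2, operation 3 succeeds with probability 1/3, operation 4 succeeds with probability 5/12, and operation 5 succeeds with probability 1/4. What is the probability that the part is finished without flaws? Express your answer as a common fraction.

25/1728

Multiplying along the chain,
P = 5/6 × 1/2 × 1/3 × 5/12 × 1/4 = 25/1728.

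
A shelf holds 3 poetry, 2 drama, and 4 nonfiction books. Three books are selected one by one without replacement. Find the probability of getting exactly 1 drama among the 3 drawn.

1/2

One ordering (drama drawn first) has probability 2/9 × 7/8 × 6/7 = 84/504 = 1/6.
There are C(3,1) = 3 such orderings, each equally likely, so P = 3 × 1/6 = 1/2.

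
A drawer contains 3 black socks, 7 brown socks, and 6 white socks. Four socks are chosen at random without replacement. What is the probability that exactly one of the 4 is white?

36/91

One ordering (white drawn first) has probability 6/16 × 10/15 × 9/14 × 8/13 = 4320/43680 = 9/91.
There are C(4,1) = 4 such orderings, each equally likely, so P = 4 × 9/91 = 36/91.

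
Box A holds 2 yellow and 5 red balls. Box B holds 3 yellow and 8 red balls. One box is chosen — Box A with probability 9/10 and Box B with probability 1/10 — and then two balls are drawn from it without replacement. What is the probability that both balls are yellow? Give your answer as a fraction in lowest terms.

From Box A: P(both yellow) = (2/7)(1/6) = 1/21.
From Box B: P(both yellow) = (3/11)(2/10) = 3/55.
Total probability = (9/10)(1/21) + (1/10)(3/55) = 93/1925.

93/1925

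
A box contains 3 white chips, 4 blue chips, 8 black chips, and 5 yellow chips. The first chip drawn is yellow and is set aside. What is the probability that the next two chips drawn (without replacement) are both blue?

With the first chip removed, 4 blue remain out of 19.
P = 4/19 × 3/18 = 12/342 = 2/57.

2/57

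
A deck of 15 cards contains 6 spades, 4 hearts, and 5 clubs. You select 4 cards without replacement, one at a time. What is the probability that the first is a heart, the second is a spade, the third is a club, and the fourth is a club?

Each draw changes the counts, so multiply the conditional probabilities along the sequence:
P = 4/15 × 6/14 × 5/13 × 4/12 = 480/32760 = 4/273.

4/273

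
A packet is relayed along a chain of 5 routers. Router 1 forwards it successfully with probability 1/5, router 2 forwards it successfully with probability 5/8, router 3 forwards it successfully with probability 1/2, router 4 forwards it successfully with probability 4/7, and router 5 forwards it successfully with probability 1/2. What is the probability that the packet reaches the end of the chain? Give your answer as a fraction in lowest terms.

1/56

The events are sequential, so multiply the conditional probabilities:
P = 1/5 × 5/8 × 1/2 × 4/7 × 1/2 = 20/1120 = 1/56.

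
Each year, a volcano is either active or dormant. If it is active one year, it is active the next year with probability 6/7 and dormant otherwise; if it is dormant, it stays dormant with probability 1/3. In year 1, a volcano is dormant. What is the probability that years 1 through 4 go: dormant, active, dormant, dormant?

2/63

Year 1 is given. For each transition, use the conditional probability from the current state:
P(active | dormant) = 2/3; P(dormant | active) = 1/7; P(dormant | dormant) = 1/3.
P = 2/3 × 1/7 × 1/3 = 2/63.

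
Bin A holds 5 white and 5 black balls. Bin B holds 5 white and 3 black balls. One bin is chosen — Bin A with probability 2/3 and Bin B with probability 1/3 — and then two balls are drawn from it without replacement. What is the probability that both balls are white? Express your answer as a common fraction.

101/378

From Bin A: P(both white) = (5/10)(4/9) = 2/9.
From Bin B: P(both white) = (5/8)(4/7) = 5/14.
Total probability = (2/3)(2/9) + (1/3)(5/14) = 101/378.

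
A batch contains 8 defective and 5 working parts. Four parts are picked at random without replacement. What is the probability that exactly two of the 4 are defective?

56/143

One ordering (defective drawn first) has probability 8/13 × 7/12 × 5/11 × 4/10 = 1120/17160 = 28/429.
There are C(4,2) = 6 such orderings, each equally likely, so P = 6 × 28/429 = 56/143.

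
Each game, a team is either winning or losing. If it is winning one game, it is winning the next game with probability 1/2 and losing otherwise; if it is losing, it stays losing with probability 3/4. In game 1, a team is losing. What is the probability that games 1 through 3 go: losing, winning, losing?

1/8

Game 1 is given. For each transition, use the conditional probability from the current state:
P(winning | losing) = 1/4; P(losing | winning) = 1/2.
P = 1/4 × 1/2 = 1/8.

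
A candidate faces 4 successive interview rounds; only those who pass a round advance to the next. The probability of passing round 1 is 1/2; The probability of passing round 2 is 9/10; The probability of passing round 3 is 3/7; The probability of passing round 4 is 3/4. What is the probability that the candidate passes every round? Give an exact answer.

The events are sequential, so multiply the conditional probabilities:
P = 1/2 × 9/10 × 3/7 × 3/4 = 81/560.

81/560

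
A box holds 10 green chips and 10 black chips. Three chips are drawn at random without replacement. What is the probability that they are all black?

P(all black) = 10/20 × 9/19 × 8/18 = 720/6840 = 2/19.

2/19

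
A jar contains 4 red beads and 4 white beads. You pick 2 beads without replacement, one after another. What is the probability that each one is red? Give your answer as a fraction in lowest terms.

P = 4/8 × 3/7 = 12/56 = 3/14.

3/14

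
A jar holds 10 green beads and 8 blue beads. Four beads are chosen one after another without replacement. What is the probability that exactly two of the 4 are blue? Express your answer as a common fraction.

One ordering (blue drawn first) has probability 8/18 × 7/17 × 10/16 × 9/15 = 5040/73440 = 7/102.
There are C(4,2) = 6 such orderings, each equally likely, so P = 6 × 7/102 = 7/17.

7/17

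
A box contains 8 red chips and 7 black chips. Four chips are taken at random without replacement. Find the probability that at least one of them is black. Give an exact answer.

37/39

P(no black) = 8/15 × 7/14 × 6/13 × 5/12 = 1680/32760 = 2/39.
P(at least one) = 1 − 2/39 = 37/39.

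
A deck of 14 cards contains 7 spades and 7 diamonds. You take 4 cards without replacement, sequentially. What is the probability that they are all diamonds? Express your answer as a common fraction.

5/143

P(all diamonds) = 7/14 × 6/13 × 5/12 × 4/11 = 840/24024 = 5/143.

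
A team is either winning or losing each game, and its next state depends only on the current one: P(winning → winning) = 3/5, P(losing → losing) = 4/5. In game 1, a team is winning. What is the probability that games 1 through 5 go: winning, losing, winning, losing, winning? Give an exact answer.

4/625

Game 1 is given. For each transition, use the conditional probability from the current state:
P(losing | winning) = 2/5; P(winning | losing) = 1/5; P(losing | winning) = 2/5; P(winning | losing) = 1/5.
P = 2/5 × 1/5 × 2/5 × 1/5 = 4/625.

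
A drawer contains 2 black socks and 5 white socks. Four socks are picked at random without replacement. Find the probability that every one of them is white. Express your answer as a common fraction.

1/7

P(every draw is white) = 5/7 × 4/6 × 3/5 × 2/4 = 120/840 = 1/7.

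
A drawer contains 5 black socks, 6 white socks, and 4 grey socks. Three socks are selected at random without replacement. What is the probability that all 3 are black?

2/91

P = 5/15 × 4/14 × 3/13 = 60/2730 = 2/91.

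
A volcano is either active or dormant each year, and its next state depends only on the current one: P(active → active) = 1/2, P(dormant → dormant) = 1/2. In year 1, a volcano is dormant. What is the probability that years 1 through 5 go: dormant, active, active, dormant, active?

1/16

Year 1 is given. For each transition, use the conditional probability from the current state:
P(active | dormant) = 1/2; P(active | active) = 1/2; P(dormant | active) = 1/2; P(active | dormant) = 1/2.
P = 1/2 × 1/2 × 1/2 × 1/2 = 1/16.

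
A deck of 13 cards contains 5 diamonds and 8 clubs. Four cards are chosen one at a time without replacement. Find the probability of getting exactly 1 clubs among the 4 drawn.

16/143

One ordering (a club drawn first) has probability 8/13 × 5/12 × 4/11 × 3/10 = 480/17160 = 4/143.
There are C(4,1) = 4 such orderings, each equally likely, so P = 4 × 4/143 = 16/143.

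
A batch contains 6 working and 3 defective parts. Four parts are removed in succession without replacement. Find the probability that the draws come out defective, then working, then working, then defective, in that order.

5/84

Multiply the probability of each draw given the previous ones:
P = 3/9 × 6/8 × 5/7 × 2/6 = 180/3024 = 5/84.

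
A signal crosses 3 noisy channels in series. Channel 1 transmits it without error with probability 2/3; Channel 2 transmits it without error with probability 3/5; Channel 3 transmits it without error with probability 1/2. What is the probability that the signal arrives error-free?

1/5

The events are sequential, so multiply the conditional probabilities:
P = 2/3 × 3/5 × 1/2 = 6/30 = 1/5.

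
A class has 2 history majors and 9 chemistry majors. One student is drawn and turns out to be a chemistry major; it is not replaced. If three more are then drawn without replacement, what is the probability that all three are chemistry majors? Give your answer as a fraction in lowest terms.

7/15

After the first draw, 8 of the remaining 10 students are chemistry majors.
P = 8/10 × 7/9 × 6/8 = 336/720 = 7/15.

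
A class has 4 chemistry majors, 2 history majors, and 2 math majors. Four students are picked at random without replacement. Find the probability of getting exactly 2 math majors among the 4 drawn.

3/14

One ordering (math majors drawn first) has probability 2/8 × 1/7 × 6/6 × 5/5 = 60/1680 = 1/28.
There are C(4,2) = 6 such orderings, each equally likely, so P = 6 × 1/28 = 3/14.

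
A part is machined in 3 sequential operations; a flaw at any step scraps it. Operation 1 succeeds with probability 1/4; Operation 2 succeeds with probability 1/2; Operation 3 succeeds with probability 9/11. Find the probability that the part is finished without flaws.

9/88

Multiplying along the chain,
P = 1/4 × 1/2 × 9/11 = 9/88.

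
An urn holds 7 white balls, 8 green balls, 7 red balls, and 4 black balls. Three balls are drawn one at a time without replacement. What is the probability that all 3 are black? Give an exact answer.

P(all black) = 4/26 × 3/25 × 2/24 = 24/15600 = 1/650.

1/650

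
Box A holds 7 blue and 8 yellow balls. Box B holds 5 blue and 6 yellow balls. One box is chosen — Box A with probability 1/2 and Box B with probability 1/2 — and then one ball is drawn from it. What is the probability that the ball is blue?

From Box A: P(blue) = 7/15.
From Box B: P(blue) = 5/11.
Total probability = (1/2)(7/15) + (1/2)(5/11) = 76/165.

76/165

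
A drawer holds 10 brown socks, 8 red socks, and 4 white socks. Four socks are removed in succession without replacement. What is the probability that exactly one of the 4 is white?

One ordering (white drawn first) has probability 4/22 × 18/21 × 17/20 × 16/19 = 19584/175560 = 816/7315.
There are C(4,1) = 4 such orderings, each equally likely, so P = 4 × 816/7315 = 3264/7315.

3264/7315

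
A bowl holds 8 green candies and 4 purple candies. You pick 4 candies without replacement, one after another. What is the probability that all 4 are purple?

1/495

P(all purple) = 4/12 × 3/11 × 2/10 × 1/9 = 24/11880 = 1/495.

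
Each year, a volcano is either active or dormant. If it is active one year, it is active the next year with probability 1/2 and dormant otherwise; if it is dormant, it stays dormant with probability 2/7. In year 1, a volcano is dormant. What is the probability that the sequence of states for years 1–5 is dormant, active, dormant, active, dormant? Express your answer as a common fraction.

Year 1 is given. For each transition, use the conditional probability from the current state:
P(active | dormant) = 5/7; P(dormant | active) = 1/2; P(active | dormant) = 5/7; P(dormant | active) = 1/2.
P = 5/7 × 1/2 × 5/7 × 1/2 = 25/196.

25/196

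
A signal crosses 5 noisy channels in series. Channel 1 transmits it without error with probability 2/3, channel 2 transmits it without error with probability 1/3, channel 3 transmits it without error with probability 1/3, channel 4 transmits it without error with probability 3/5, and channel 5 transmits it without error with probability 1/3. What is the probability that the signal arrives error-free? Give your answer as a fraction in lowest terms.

2/135

Each stage is reached only if all earlier stages succeed, so
P = 2/3 × 1/3 × 1/3 × 3/5 × 1/3 = 6/405 = 2/135.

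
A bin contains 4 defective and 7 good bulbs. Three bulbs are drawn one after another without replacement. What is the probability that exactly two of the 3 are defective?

One ordering (defective drawn first) has probability 4/11 × 3/10 × 7/9 = 84/990 = 14/165.
There are C(3,2) = 3 such orderings, each equally likely, so P = 3 × 14/165 = 14/55.

14/55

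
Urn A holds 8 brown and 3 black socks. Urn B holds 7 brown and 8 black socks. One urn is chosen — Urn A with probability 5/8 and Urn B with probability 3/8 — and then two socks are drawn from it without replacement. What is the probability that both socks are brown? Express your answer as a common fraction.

173/440

From Urn A: P(both brown) = (8/11)(7/10) = 28/55.
From Urn B: P(both brown) = (7/15)(6/14) = 1/5.
Total probability = (5/8)(28/55) + (3/8)(1/5) = 173/440.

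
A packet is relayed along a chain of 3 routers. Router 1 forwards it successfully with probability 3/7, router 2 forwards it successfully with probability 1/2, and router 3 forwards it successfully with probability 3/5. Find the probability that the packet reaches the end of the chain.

Multiplying along the chain,
P = 3/7 × 1/2 × 3/5 = 9/70.

9/70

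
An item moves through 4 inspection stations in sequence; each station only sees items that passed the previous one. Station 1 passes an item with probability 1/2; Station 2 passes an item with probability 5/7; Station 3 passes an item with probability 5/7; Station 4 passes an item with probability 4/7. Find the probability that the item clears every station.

50/343

Each stage is reached only if all earlier stages succeed, so
P = 1/2 × 5/7 × 5/7 × 4/7 = 100/686 = 50/343.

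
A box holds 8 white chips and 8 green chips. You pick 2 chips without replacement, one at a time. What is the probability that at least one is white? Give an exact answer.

P(no white) = 8/16 × 7/15 = 56/240 = 7/30.
P(at least one) = 1 − 7/30 = 23/30.

23/30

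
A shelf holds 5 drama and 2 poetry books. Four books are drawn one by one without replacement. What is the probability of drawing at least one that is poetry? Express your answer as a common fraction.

6/7

P(no poetry) = 5/7 × 4/6 × 3/5 × 2/4 = 120/840 = 1/7.
P(at least one) = 1 − 1/7 = 6/7.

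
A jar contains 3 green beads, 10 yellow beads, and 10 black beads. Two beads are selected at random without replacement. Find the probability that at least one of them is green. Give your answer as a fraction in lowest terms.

63/253

P(no green) = 20/23 × 19/22 = 380/506 = 190/253.
P(at least one) = 1 − 190/253 = 63/253.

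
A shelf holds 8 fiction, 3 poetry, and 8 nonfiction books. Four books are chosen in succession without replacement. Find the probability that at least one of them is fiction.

591/646

P(no fiction) = 11/19 × 10/18 × 9/17 × 8/16 = 7920/93024 = 55/646.
P(at least one) = 1 − 55/646 = 591/646.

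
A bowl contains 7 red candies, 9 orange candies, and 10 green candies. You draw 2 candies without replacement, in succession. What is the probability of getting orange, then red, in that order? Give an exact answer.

63/650

Chain rule:
P = 9/26 × 7/25 = 63/650.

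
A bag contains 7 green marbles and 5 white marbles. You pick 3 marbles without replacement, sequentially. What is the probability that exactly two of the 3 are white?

7/22

One ordering (white drawn first) has probability 5/12 × 4/11 × 7/10 = 140/1320 = 7/66.
There are C(3,2) = 3 such orderings, each equally likely, so P = 3 × 7/66 = 7/22.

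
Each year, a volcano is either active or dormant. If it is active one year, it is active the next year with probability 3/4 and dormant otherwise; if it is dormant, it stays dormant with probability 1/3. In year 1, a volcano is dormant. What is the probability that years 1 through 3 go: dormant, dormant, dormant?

1/9

Year 1 is given. For each transition, use the conditional probability from the current state:
P(dormant | dormant) = 1/3; P(dormant | dormant) = 1/3.
P = 1/3 × 1/3 = 1/9.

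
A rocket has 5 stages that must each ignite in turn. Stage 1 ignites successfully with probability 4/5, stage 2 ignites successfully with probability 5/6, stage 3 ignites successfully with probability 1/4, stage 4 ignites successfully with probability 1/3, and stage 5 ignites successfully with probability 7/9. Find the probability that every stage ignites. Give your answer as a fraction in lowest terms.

7/162

The events are sequential, so multiply the conditional probabilities:
P = 4/5 × 5/6 × 1/4 × 1/3 × 7/9 = 140/3240 = 7/162.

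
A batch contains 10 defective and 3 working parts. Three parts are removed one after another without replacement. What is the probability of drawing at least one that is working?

83/143

P(no working) = 10/13 × 9/12 × 8/11 = 720/1716 = 60/143.
P(at least one) = 1 − 60/143 = 83/143.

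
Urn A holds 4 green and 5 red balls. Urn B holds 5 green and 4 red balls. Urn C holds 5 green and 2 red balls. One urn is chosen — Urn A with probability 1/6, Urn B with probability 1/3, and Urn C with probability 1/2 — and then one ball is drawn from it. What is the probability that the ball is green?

From Urn A: P(green) = 4/9.
From Urn B: P(green) = 5/9.
From Urn C: P(green) = 5/7.
Total probability = (1/6)(4/9) + (1/3)(5/9) + (1/2)(5/7) = 233/378.

233/378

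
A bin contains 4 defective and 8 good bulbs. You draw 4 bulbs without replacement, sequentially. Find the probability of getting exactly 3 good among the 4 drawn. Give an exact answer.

224/495

One ordering (good drawn first) has probability 8/12 × 7/11 × 6/10 × 4/9 = 1344/11880 = 56/495.
There are C(4,3) = 4 such orderings, each equally likely, so P = 4 × 56/495 = 224/495.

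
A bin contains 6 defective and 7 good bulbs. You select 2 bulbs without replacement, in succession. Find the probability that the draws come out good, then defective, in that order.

Chain rule:
P = 7/13 × 6/12 = 42/156 = 7/26.

7/26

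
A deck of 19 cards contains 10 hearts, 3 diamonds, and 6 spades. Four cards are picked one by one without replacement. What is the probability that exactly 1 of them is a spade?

143/323

One ordering (a spade drawn first) has probability 6/19 × 13/18 × 12/17 × 11/16 = 10296/93024 = 143/1292.
There are C(4,1) = 4 such orderings, each equally likely, so P = 4 × 143/1292 = 143/323.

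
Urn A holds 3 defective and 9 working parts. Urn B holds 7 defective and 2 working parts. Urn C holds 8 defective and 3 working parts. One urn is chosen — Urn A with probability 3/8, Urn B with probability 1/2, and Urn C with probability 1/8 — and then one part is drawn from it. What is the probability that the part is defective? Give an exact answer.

1817/3168

From Urn A: P(defective) = 3/12.
From Urn B: P(defective) = 7/9.
From Urn C: P(defective) = 8/11.
Total probability = (3/8)(3/12) + (1/2)(7/9) + (1/8)(8/11) = 1817/3168.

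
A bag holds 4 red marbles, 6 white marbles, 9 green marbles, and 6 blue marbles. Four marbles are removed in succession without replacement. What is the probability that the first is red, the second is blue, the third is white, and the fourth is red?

Multiply the probability of each draw given the previous ones:
P = 4/25 × 6/24 × 6/23 × 3/22 = 432/303600 = 9/6325.

9/6325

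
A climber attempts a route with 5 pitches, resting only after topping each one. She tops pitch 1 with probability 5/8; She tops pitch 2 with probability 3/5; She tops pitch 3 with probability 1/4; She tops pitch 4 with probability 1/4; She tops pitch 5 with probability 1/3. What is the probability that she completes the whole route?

1/128

Multiplying along the chain,
P = 5/8 × 3/5 × 1/4 × 1/4 × 1/3 = 15/1920 = 1/128.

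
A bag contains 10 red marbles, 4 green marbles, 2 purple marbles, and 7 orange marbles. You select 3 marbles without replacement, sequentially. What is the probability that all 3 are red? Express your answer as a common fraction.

P = 10/23 × 9/22 × 8/21 = 720/10626 = 120/1771.

120/1771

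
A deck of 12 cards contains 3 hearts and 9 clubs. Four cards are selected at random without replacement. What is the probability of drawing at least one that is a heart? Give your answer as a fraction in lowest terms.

41/55

P(no hearts) = 9/12 × 8/11 × 7/10 × 6/9 = 3024/11880 = 14/55.
P(at least one) = 1 − 14/55 = 41/55.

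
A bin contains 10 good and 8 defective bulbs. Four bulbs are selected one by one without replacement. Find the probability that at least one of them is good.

299/306

P(no good) = 8/18 × 7/17 × 6/16 × 5/15 = 1680/73440 = 7/306.
P(at least one) = 1 − 7/306 = 299/306.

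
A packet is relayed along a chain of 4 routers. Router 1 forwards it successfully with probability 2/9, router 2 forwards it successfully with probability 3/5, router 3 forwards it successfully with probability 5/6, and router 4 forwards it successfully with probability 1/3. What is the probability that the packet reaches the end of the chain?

The events are sequential, so multiply the conditional probabilities:
P = 2/9 × 3/5 × 5/6 × 1/3 = 30/810 = 1/27.

1/27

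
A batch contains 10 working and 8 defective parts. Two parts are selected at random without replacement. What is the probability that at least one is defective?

12/17

P(no defective) = 10/18 × 9/17 = 90/306 = 5/17.
P(at least one) = 1 − 5/17 = 12/17.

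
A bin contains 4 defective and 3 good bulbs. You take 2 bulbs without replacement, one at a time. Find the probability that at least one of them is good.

P(no good) = 4/7 × 3/6 = 12/42 = 2/7.
P(at least one) = 1 − 2/7 = 5/7.

5/7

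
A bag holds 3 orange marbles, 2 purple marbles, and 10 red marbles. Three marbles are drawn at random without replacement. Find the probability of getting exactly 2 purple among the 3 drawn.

One ordering (purple drawn first) has probability 2/15 × 1/14 × 13/13 = 26/2730 = 1/105.
There are C(3,2) = 3 such orderings, each equally likely, so P = 3 × 1/105 = 1/35.

1/35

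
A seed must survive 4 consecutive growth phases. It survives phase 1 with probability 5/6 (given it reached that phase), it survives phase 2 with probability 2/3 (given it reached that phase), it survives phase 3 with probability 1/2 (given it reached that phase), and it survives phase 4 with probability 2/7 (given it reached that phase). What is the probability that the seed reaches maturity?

5/63

Multiplying along the chain,
P = 5/6 × 2/3 × 1/2 × 2/7 = 20/252 = 5/63.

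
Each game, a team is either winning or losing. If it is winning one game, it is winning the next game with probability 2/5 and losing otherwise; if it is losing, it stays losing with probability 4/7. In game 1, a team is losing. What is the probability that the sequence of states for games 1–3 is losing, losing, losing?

16/49

Game 1 is given. For each transition, use the conditional probability from the current state:
P(losing | losing) = 4/7; P(losing | losing) = 4/7.
P = 4/7 × 4/7 = 16/49.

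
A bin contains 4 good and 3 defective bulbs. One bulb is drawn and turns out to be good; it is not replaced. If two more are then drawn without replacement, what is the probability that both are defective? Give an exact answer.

After the first draw, 3 of the remaining 6 bulbs are defective.
P = 3/6 × 2/5 = 6/30 = 1/5.

1/5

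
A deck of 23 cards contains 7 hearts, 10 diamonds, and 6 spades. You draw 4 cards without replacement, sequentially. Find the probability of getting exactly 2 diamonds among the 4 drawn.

702/1771

One ordering (diamonds drawn first) has probability 10/23 × 9/22 × 13/21 × 12/20 = 14040/212520 = 117/1771.
There are C(4,2) = 6 such orderings, each equally likely, so P = 6 × 117/1771 = 702/1771.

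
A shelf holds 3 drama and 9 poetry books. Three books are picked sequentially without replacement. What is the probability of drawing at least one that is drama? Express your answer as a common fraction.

34/55

P(no drama) = 9/12 × 8/11 × 7/10 = 504/1320 = 21/55.
P(at least one) = 1 − 21/55 = 34/55.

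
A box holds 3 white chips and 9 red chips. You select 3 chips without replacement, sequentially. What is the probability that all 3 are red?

21/55

P = 9/12 × 8/11 × 7/10 = 504/1320 = 21/55.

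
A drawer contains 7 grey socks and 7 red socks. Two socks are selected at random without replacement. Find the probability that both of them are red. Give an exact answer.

3/13

P(every draw is red) = 7/14 × 6/13 = 42/182 = 3/13.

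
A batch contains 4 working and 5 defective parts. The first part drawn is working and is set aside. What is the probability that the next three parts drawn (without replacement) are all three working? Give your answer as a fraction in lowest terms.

With the first part removed, 3 working remain out of 8.
P = 3/8 × 2/7 × 1/6 = 6/336 = 1/56.

1/56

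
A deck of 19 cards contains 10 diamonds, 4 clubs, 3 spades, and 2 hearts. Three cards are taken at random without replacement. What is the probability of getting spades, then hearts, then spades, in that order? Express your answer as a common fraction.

Chain rule:
P = 3/19 × 2/18 × 2/17 = 12/5814 = 2/969.

2/969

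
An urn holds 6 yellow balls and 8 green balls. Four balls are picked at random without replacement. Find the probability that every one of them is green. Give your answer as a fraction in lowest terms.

P = 8/14 × 7/13 × 6/12 × 5/11 = 1680/24024 = 10/143.

10/143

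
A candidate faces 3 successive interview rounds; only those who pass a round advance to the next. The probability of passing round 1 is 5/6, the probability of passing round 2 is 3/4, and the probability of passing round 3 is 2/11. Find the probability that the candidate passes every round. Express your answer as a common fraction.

The events are sequential, so multiply the conditional probabilities:
P = 5/6 × 3/4 × 2/11 = 30/264 = 5/44.

5/44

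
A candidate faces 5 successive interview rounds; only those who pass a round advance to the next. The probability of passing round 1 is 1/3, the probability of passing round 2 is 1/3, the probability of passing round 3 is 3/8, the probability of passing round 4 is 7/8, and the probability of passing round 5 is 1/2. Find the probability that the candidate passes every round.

7/384

The events are sequential, so multiply the conditional probabilities:
P = 1/3 × 1/3 × 3/8 × 7/8 × 1/2 = 21/1152 = 7/384.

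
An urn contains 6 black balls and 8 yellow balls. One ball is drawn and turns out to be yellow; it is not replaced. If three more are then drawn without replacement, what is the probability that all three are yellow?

35/286

After the first draw, 7 of the remaining 13 balls are yellow.
P = 7/13 × 6/12 × 5/11 = 210/1716 = 35/286.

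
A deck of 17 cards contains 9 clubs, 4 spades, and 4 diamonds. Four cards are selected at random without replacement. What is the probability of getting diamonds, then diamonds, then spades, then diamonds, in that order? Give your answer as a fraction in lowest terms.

Multiply the probability of each draw given the previous ones:
P = 4/17 × 3/16 × 4/15 × 2/14 = 96/57120 = 1/595.

1/595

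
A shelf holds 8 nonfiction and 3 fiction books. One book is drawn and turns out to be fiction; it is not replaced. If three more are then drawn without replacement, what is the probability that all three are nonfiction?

With the first book removed, 8 nonfiction remain out of 10.
P = 8/10 × 7/9 × 6/8 = 336/720 = 7/15.

7/15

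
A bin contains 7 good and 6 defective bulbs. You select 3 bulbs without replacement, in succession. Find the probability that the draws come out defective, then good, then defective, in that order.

35/286

Chain rule:
P = 6/13 × 7/12 × 5/11 = 210/1716 = 35/286.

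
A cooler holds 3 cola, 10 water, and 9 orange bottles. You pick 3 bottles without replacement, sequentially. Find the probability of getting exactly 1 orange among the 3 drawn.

351/770

One ordering (orange drawn first) has probability 9/22 × 13/21 × 12/20 = 1404/9240 = 117/770.
There are C(3,1) = 3 such orderings, each equally likely, so P = 3 × 117/770 = 351/770.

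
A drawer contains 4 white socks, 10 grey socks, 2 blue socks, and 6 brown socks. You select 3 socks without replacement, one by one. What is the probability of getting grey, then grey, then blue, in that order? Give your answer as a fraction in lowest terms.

3/154

Multiply the probability of each draw given the previous ones:
P = 10/22 × 9/21 × 2/20 = 180/9240 = 3/154.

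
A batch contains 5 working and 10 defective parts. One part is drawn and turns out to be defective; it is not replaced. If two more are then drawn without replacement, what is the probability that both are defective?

After the first draw, 9 of the remaining 14 parts are defective.
P = 9/14 × 8/13 = 72/182 = 36/91.

36/91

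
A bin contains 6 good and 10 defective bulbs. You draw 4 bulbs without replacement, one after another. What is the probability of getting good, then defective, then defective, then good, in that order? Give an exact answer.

Multiply the probability of each draw given the previous ones:
P = 6/16 × 10/15 × 9/14 × 5/13 = 2700/43680 = 45/728.

45/728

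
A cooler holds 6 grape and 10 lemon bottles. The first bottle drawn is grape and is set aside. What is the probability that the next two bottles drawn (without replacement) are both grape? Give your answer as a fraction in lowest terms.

2/21

With the first bottle removed, 5 grape remain out of 15.
P = 5/15 × 4/14 = 20/210 = 2/21.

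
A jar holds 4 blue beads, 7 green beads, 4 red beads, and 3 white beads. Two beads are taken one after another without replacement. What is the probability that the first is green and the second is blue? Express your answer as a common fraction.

14/153

Multiply the probability of each draw given the previous ones:
P = 7/18 × 4/17 = 28/306 = 14/153.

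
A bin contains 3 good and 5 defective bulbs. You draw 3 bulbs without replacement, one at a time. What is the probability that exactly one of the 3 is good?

One ordering (good drawn first) has probability 3/8 × 5/7 × 4/6 = 60/336 = 5/28.
There are C(3,1) = 3 such orderings, each equally likely, so P = 3 × 5/28 = 15/28.

15/28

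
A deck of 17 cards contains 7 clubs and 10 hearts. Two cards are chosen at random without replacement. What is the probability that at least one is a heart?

P(no hearts) = 7/17 × 6/16 = 42/272 = 21/136.
P(at least one) = 1 − 21/136 = 115/136.

115/136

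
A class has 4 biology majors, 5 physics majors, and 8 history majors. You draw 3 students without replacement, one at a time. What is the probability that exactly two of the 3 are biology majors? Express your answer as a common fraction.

39/340

One ordering (biology majors drawn first) has probability 4/17 × 3/16 × 13/15 = 156/4080 = 13/340.
There are C(3,2) = 3 such orderings, each equally likely, so P = 3 × 13/340 = 39/340.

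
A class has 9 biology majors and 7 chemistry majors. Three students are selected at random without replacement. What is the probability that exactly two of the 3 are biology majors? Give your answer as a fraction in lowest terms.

One ordering (biology majors drawn first) has probability 9/16 × 8/15 × 7/14 = 504/3360 = 3/20.
There are C(3,2) = 3 such orderings, each equally likely, so P = 3 × 3/20 = 9/20.

9/20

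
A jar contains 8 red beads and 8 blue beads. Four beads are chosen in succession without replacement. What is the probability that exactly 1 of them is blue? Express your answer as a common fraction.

One ordering (blue drawn first) has probability 8/16 × 8/15 × 7/14 × 6/13 = 2688/43680 = 4/65.
There are C(4,1) = 4 such orderings, each equally likely, so P = 4 × 4/65 = 16/65.

16/65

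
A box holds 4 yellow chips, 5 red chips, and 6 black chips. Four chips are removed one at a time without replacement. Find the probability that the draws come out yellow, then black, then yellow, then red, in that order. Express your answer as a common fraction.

1/91

Each draw changes the counts, so multiply the conditional probabilities along the sequence:
P = 4/15 × 6/14 × 3/13 × 5/12 = 360/32760 = 1/91.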